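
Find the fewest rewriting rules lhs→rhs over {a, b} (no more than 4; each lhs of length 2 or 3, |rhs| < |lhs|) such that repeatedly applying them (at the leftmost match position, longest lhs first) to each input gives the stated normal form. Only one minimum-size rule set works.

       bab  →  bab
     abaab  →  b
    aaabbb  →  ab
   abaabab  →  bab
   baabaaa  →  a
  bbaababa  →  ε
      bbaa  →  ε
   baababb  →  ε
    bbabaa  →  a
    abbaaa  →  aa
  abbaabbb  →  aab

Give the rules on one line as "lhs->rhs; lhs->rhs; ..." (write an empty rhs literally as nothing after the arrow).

aaa->; aba->aa; baa->; bb->a

  | bab
  | abaab => aaab => b
  | aaabbb => bbb => ab
  | abaabab => aaabab => bab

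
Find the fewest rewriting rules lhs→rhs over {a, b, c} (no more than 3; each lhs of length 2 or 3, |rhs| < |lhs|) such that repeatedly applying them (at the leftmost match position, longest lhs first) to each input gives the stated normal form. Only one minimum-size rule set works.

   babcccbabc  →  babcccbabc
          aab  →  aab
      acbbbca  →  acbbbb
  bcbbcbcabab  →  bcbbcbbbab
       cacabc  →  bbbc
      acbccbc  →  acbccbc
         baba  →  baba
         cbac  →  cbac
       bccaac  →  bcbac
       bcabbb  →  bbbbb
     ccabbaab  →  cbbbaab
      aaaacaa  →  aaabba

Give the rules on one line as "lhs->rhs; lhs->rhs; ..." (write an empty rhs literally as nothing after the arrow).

aca->bb; ca->b

  | babcccbabc
  | aab
  | acbbbca => acbbbb
  | bcbbcbcabab => bcbbcbbbab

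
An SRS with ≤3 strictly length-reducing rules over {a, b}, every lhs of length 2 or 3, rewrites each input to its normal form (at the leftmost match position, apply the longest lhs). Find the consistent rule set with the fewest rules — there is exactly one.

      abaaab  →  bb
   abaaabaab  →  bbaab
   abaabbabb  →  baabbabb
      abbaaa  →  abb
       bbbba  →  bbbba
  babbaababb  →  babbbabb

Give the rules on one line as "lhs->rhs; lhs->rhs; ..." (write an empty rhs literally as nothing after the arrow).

aaa->; aba->ba

  | abaaab => baaab => bb
  | abaaabaab => baaabaab => bbaab
  | abaabbabb => baabbabb
  | abbaaa => abb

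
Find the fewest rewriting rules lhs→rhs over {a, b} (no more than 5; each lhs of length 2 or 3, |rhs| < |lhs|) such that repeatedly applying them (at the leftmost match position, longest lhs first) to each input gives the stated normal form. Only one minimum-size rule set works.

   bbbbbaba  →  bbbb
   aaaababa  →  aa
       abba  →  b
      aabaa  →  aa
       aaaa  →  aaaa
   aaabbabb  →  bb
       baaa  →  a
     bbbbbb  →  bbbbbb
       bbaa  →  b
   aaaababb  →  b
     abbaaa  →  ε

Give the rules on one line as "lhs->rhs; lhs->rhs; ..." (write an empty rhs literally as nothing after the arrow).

aab->; ab->b; ba->; baa->

  | bbbbbaba => bbbbba => bbbb
  | aaaababa => aaaba => aa
  | abba => bba => b
  | aabaa => aa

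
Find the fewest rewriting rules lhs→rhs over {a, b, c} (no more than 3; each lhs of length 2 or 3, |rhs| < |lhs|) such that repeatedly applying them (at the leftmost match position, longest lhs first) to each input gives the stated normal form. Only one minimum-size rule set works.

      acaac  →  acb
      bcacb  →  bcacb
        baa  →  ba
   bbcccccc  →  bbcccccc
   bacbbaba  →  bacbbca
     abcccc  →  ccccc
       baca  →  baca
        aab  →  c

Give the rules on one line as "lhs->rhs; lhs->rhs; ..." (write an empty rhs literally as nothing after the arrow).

  | acaac => acb
  | bcacb
  | baa => ba
  | bbcccccc

aa->a; aac->b; ab->c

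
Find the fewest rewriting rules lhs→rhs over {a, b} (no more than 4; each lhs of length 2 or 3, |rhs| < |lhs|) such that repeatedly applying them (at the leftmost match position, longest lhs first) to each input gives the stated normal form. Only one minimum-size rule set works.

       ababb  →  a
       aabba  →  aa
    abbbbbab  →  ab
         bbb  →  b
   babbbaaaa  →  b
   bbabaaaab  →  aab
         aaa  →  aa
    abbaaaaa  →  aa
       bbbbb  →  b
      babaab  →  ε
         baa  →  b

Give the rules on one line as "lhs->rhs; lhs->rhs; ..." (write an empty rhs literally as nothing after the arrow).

  | ababb => abb => a
  | aabba => aaa => aa
  | abbbbbab => abbbab => abab => ab
  | bbb => b

aaa->aa; aba->a; baa->b; bb->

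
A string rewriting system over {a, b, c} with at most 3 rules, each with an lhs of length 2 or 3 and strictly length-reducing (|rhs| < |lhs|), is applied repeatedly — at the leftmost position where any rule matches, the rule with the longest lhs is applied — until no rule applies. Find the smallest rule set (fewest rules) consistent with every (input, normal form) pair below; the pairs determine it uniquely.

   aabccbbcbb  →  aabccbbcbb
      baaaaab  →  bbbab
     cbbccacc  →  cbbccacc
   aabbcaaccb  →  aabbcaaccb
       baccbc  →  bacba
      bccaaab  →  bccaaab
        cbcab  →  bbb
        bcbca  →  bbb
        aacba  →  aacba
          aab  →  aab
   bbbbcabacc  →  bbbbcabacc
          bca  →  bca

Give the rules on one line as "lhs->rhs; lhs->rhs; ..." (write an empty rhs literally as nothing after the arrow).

  | aabccbbcbb
  | baaaaab => bbaaab => bbbab
  | cbbccacc
  | aabbcaaccb

baa->bb; cbc->ba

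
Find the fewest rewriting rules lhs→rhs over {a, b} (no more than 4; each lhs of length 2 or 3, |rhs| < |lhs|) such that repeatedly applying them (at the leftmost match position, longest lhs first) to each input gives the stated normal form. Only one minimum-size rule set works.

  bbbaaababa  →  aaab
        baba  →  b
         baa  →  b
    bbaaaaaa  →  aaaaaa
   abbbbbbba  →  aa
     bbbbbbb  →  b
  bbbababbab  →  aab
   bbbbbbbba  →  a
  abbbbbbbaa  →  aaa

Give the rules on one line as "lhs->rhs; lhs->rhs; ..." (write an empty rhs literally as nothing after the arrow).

  | bbbaaababa => bbaaababa => aaababa => aaaba => aaab
  | baba => ba => b
  | baa => ba => b
  | bbaaaaaa => aaaaaa

ba->b; bab->b; bb->b; bba->a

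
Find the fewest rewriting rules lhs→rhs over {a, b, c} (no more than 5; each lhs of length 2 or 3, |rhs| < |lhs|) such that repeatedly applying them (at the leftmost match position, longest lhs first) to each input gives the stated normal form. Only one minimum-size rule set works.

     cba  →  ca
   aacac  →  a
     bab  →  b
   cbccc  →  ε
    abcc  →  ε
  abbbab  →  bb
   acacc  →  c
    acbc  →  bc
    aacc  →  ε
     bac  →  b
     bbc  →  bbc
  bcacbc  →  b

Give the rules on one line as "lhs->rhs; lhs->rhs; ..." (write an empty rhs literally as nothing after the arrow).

  | cba => ca
  | aacac => aac => a
  | bab => b
  | cbccc => cccc => cc => ε

ab->; ac->; cb->c; cc->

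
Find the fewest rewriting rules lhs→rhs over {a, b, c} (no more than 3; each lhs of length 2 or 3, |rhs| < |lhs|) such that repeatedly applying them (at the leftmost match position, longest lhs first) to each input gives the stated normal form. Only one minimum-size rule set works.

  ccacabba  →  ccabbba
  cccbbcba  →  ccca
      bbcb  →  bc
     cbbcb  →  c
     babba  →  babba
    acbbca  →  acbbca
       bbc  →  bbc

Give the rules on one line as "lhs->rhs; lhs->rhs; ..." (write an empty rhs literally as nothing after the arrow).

aca->ab; bcb->c; cbc->c

  | ccacabba => ccabbba
  | cccbbcba => cccbca => ccca
  | bbcb => bc
  | cbbcb => cbc => c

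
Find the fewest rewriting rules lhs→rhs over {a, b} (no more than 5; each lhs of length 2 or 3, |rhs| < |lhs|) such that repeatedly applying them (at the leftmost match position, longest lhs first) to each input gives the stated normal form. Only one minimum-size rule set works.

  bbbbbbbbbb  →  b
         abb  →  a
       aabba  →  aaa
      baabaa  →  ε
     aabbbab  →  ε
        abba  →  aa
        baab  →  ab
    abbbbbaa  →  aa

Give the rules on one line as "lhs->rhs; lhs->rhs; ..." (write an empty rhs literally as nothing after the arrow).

  | bbbbbbbbbb => babbbbbbb => bbbbbbb => babbbb => bbbb => bab => b
  | abb => a
  | aabba => aaa
  | baabaa => abaa => ba => ε

aba->b; ba->; bb->; bbb->ba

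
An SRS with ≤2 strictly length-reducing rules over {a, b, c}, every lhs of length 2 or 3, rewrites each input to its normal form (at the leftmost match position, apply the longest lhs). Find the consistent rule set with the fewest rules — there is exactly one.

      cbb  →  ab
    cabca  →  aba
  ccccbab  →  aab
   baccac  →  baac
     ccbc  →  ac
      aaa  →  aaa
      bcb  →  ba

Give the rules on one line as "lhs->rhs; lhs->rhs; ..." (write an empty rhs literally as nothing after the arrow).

ca->a; cb->a

  | cbb => ab
  | cabca => abca => aba
  | ccccbab => cccaab => ccaab => caab => aab
  | baccac => bacac => baac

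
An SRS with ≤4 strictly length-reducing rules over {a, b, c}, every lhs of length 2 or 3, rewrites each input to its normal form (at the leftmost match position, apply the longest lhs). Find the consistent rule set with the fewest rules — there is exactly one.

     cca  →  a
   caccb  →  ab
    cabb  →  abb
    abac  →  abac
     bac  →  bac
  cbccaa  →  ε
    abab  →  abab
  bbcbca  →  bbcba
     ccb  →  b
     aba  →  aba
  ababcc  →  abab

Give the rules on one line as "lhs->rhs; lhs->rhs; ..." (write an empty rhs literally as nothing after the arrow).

baa->c; ca->a; cc->

  | cca => a
  | caccb => accb => ab
  | cabb => abb
  | abac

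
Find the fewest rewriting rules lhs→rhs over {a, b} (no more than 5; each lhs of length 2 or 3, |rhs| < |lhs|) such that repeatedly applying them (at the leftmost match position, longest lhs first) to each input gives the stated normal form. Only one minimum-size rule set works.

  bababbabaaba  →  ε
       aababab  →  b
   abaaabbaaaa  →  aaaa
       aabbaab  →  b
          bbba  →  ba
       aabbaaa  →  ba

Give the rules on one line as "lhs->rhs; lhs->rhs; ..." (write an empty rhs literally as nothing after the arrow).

ab->; aba->b; baa->ba; bb->

  | bababbabaaba => bbbbabaaba => bbabaaba => abaaba => baba => bb => ε
  | aababab => abbab => bab => b
  | abaaabbaaaa => baabbaaaa => babbaaaa => bbaaaa => aaaa
  | aabbaab => abaab => bab => b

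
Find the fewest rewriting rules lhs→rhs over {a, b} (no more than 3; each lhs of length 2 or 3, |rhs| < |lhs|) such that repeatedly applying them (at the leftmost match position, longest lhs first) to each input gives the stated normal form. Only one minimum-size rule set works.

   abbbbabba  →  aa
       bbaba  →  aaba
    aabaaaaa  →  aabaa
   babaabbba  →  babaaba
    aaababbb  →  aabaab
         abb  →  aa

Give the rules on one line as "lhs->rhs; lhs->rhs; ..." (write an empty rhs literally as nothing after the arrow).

  | abbbbabba => aabbabba => aaaabba => aaabba => aabba => aaaa => aaa => aa
  | bbaba => aaba
  | aabaaaaa => aabaaaa => aabaaa => aabaa
  | babaabbba => babaaaba => babaaba

aaa->aa; bb->a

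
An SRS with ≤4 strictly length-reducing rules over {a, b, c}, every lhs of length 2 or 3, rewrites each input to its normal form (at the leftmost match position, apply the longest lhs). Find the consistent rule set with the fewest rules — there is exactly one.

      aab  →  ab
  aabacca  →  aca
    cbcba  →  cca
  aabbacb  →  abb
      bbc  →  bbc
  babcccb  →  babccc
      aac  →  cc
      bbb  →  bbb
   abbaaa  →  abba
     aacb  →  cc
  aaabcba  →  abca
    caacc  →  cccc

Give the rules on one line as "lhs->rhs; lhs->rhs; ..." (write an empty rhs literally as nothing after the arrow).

  | aab => ab
  | aabacca => abacca => aca
  | cbcba => ccba => cca
  | aabbacb => abbacb => abb

aa->a; aac->cc; bac->; cb->c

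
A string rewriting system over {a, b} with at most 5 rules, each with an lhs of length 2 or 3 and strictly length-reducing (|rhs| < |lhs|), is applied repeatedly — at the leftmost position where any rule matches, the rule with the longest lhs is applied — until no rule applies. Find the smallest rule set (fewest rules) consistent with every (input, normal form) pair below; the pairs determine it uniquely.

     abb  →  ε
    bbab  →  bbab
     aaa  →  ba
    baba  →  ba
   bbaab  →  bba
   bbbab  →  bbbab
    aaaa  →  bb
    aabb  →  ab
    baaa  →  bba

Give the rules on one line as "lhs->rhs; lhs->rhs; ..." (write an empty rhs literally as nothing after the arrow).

aa->b; aab->a; aba->a; abb->

  | abb => ε
  | bbab
  | aaa => ba
  | baba => ba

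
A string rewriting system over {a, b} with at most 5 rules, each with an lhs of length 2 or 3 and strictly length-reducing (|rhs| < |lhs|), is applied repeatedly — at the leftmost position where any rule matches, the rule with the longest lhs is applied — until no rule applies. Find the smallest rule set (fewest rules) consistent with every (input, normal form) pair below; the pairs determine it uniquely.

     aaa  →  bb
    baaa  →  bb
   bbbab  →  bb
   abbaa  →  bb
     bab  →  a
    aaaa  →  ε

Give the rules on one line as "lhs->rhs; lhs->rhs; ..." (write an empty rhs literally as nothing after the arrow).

  | aaa => bb
  | baaa => aaa => bb
  | bbbab => bb
  | abbaa => abaa => aaa => bb

aaa->bb; ab->a; ba->a; bba->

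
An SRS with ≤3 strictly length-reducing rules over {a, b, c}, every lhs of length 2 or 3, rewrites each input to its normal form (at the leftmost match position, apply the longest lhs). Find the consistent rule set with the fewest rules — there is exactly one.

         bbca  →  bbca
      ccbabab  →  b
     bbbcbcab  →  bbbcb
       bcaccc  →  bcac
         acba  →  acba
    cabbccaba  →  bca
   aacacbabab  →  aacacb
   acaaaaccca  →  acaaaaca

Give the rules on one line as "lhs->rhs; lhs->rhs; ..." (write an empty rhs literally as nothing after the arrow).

ab->c; cc->

  | bbca
  | ccbabab => babab => bcab => bcc => b
  | bbbcbcab => bbbcbcc => bbbcb
  | bcaccc => bcac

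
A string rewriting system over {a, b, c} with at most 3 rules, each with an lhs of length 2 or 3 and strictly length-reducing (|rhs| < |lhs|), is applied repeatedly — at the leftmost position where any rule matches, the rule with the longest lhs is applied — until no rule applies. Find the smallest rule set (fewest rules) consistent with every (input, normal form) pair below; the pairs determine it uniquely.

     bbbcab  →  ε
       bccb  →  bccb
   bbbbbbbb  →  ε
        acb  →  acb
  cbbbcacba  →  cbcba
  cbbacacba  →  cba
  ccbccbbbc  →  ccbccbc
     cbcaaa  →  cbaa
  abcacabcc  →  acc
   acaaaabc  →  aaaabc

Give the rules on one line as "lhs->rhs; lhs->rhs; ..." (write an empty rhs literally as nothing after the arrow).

  | bbbcab => bcab => bb => ε
  | bccb
  | bbbbbbbb => bbbbbb => bbbb => bb => ε
  | acb

bb->; ca->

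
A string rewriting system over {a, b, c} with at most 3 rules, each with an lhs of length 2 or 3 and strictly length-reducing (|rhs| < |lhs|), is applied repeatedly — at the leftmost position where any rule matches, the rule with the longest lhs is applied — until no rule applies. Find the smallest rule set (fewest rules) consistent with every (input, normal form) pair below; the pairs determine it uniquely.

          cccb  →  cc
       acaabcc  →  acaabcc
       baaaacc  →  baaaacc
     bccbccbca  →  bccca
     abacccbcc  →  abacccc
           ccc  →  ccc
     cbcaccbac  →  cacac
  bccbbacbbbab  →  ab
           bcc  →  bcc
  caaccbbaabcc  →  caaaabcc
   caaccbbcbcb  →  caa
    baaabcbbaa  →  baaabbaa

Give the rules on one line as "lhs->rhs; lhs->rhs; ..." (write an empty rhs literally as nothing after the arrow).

  | cccb => cc
  | acaabcc
  | baaaacc
  | bccbccbca => bcccbca => bccca

bab->c; cb->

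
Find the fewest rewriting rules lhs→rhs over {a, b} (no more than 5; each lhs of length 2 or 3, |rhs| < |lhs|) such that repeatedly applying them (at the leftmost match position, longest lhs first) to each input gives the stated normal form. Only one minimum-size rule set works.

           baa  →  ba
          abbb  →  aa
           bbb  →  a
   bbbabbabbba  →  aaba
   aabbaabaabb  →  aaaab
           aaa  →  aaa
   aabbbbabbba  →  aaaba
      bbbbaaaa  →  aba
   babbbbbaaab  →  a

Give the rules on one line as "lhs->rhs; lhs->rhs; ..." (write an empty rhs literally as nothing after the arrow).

baa->ba; bab->; bb->b; bbb->a

  | baa => ba
  | abbb => aa
  | bbb => a
  | bbbabbabbba => aabbabbba => aababbba => aabba => aaba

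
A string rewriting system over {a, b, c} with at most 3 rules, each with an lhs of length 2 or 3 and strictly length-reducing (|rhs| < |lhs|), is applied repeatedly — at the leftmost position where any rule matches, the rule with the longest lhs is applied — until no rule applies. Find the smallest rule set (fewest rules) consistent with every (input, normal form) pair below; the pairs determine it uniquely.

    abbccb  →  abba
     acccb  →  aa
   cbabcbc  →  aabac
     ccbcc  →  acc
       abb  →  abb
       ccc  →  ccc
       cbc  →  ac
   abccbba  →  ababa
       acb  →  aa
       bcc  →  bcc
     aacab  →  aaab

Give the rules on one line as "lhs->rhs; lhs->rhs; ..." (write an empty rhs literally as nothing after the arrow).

ca->a; cb->a

  | abbccb => abbca => abba
  | acccb => acca => aca => aa
  | cbabcbc => aabcbc => aabac
  | ccbcc => cacc => acc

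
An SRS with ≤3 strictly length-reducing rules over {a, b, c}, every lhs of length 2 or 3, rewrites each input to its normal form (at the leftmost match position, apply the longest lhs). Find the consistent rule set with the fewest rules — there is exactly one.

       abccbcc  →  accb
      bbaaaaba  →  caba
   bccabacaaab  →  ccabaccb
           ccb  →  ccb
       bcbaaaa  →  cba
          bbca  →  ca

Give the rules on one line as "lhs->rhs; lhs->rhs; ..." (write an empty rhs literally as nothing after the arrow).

  | abccbcc => accbcc => accbc => accb
  | bbaaaaba => bbcaba => bcaba => caba
  | bccabacaaab => ccabacaaab => ccabaccb
  | ccb

aaa->c; bc->c; cbc->cb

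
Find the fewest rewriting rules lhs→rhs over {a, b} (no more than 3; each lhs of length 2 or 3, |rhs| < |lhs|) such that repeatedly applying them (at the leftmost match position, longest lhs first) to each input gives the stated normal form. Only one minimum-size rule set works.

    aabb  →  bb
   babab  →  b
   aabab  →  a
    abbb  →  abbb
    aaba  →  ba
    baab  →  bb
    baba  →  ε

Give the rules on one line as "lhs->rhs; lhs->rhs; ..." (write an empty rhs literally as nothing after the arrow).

  | aabb => bb
  | babab => aab => b
  | aabab => bab => a
  | abbb

aa->; bab->a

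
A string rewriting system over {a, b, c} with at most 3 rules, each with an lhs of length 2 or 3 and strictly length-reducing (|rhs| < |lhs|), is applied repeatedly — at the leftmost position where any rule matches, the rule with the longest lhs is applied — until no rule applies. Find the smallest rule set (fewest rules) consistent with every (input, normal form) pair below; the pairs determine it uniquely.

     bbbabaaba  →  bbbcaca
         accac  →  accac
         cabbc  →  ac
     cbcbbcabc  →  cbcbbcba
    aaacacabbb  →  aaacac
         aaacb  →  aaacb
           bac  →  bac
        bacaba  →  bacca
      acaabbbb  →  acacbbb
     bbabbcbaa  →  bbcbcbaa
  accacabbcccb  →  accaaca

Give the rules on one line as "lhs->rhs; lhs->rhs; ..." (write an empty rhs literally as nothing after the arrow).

  | bbbabaaba => bbbcaaba => bbbcaca
  | accac
  | cabbc => ccbc => ac
  | cbcbbcabc => cbcbbcba

ab->c; abc->ba; ccb->a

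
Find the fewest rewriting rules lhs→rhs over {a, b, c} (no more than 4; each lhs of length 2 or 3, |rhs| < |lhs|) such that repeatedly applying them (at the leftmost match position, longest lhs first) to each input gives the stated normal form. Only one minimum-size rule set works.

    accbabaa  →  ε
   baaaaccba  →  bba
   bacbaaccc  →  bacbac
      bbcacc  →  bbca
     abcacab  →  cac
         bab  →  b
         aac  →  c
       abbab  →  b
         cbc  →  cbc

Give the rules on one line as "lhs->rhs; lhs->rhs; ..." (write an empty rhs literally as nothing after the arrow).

aa->; ab->; cc->; ccc->ac

  | accbabaa => ababaa => abaa => aa => ε
  | baaaaccba => baaccba => bccba => bba
  | bacbaaccc => bacbccc => bacbac
  | bbcacc => bbca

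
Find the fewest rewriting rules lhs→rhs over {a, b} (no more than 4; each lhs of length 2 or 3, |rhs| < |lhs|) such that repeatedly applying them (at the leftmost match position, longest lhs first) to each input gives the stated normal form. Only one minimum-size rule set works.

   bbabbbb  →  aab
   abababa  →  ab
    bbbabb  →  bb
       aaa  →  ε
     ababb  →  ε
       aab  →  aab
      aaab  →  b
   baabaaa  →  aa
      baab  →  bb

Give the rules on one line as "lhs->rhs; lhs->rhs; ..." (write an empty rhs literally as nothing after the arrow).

  | bbabbbb => bbbb => aab
  | abababa => abbaba => aba => ab
  | bbbabb => aaabb => bb
  | aaa => ε

aaa->; ba->b; bba->; bbb->aa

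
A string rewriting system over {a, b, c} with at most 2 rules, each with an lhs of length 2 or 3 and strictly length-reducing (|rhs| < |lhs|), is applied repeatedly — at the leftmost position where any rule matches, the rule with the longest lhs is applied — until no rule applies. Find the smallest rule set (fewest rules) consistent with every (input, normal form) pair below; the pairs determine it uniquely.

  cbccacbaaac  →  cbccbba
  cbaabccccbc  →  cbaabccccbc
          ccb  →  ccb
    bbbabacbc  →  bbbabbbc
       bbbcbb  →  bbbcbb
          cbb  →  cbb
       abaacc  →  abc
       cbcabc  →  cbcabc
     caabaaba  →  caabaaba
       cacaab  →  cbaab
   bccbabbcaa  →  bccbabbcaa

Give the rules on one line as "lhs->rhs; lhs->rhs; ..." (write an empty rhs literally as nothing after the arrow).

aac->; ac->b

  | cbccacbaaac => cbccbbaaac => cbccbba
  | cbaabccccbc
  | ccb
  | bbbabacbc => bbbabbbc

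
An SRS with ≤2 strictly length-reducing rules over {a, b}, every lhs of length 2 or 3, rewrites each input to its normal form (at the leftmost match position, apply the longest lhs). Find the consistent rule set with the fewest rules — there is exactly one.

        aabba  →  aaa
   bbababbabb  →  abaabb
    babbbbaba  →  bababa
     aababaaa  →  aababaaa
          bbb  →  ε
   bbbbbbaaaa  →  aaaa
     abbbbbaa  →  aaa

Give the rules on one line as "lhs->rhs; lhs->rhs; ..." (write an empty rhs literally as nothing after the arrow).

bba->a; bbb->

  | aabba => aaa
  | bbababbabb => ababbabb => abaabb
  | babbbbaba => bababa
  | aababaaa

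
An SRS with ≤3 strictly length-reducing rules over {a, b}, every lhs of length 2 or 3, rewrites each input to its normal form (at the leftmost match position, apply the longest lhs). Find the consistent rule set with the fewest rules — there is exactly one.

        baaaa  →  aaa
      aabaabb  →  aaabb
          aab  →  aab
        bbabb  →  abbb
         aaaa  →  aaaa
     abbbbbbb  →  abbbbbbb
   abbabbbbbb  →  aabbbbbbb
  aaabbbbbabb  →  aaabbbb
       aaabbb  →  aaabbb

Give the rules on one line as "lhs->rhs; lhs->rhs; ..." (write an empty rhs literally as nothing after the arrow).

ba->; bba->ab

  | baaaa => aaa
  | aabaabb => aaabb
  | aab
  | bbabb => abbb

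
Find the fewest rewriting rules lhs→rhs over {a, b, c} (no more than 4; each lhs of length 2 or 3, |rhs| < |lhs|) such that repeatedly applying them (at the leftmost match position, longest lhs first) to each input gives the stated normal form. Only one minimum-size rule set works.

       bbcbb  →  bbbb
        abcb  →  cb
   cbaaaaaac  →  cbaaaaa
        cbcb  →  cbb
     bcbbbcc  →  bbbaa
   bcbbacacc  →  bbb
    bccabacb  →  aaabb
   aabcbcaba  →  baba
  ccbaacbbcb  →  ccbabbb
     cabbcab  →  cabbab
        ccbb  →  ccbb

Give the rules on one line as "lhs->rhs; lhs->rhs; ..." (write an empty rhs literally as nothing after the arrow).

abc->c; ac->; bc->b; bcc->aa

  | bbcbb => bbbb
  | abcb => cb
  | cbaaaaaac => cbaaaaa
  | cbcb => cbb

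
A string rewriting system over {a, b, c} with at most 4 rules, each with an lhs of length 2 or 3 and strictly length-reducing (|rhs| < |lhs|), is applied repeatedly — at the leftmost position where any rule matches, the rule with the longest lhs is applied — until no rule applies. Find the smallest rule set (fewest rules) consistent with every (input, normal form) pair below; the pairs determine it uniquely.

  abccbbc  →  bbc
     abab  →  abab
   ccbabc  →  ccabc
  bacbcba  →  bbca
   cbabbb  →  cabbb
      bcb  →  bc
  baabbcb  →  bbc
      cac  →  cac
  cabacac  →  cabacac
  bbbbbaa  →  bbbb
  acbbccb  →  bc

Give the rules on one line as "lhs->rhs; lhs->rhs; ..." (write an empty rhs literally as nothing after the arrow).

  | abccbbc => acbbc => bbc
  | abab
  | ccbabc => ccabc
  | bacbcba => bbcba => bbca

acb->b; baa->; bcc->c; cb->c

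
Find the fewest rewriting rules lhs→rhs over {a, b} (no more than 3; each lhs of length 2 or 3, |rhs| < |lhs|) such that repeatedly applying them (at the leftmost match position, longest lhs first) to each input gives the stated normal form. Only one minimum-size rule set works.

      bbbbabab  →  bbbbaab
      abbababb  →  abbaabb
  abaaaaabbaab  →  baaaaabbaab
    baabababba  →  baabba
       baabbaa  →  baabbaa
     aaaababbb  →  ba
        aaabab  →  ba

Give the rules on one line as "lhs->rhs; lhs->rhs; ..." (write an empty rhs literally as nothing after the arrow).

  | bbbbabab => bbbbaab
  | abbababb => abbaabb
  | abaaaaabbaab => baaaaabbaab
  | baabababba => babababba => baababba => bababba => baabba

aba->ba; bab->ba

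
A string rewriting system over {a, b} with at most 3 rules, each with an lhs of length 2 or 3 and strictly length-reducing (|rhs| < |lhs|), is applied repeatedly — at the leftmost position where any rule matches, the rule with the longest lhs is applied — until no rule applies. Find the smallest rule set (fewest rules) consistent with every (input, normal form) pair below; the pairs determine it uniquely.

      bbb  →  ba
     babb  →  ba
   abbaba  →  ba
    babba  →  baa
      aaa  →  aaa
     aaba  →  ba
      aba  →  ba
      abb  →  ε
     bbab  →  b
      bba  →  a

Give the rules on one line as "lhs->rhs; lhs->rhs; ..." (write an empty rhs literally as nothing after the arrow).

ab->b; bb->; bbb->ba

  | bbb => ba
  | babb => bbb => ba
  | abbaba => bbaba => aba => ba
  | babba => bbba => baa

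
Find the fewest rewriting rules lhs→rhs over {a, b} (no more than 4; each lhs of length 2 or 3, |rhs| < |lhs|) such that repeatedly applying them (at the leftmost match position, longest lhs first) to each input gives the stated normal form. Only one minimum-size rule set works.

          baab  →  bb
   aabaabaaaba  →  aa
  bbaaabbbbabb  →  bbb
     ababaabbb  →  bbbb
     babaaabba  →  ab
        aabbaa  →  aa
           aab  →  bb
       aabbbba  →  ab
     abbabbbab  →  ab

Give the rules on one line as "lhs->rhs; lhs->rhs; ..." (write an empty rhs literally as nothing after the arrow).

  | baab => aab => bb
  | aabaabaaaba => bbaabaaaba => ababaaaba => aabaaaba => bbaaaba => abaaba => aaaba => abba => aba => aa
  | bbaaabbbbabb => abaabbbbabb => aaabbbbabb => abbbbbabb => abbbbabb => abbbabb => abbabb => ababb => aabb => bbb
  | ababaabbb => aabaabbb => bbaabbb => ababbb => aabbb => bbbb

aab->bb; abb->ab; ba->a; bba->ab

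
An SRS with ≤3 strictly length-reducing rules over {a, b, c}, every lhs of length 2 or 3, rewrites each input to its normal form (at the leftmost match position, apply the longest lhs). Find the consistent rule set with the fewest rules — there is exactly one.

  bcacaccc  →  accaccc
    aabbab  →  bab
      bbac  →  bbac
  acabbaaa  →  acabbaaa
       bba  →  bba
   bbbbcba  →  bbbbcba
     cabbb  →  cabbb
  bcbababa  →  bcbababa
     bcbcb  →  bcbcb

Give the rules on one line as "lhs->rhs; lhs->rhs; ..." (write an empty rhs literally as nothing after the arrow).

aab->; bca->ac

  | bcacaccc => accaccc
  | aabbab => bab
  | bbac
  | acabbaaa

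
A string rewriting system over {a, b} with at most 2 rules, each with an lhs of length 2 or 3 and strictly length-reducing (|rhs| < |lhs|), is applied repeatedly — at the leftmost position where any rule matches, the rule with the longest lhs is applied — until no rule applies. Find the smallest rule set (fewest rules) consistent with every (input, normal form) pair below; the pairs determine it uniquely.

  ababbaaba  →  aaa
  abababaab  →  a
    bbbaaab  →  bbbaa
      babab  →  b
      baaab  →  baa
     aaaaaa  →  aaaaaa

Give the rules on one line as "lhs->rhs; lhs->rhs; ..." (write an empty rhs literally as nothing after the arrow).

ab->; abb->a

  | ababbaaba => abbaaba => aaaba => aaa
  | abababaab => ababaab => abaab => aab => a
  | bbbaaab => bbbaa
  | babab => bab => b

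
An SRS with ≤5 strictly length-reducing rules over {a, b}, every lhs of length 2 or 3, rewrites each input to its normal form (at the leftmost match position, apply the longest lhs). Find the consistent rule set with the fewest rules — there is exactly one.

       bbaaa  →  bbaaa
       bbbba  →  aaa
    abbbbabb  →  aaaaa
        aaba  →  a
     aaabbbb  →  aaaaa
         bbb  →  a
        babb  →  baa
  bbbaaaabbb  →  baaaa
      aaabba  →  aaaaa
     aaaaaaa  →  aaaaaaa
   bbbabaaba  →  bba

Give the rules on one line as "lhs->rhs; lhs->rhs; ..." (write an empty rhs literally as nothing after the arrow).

ab->a; aba->b; abb->aa; bbb->ab

  | bbaaa
  | bbbba => abba => aaa
  | abbbbabb => aabbabb => aaaabb => aaaaa
  | aaba => ab => a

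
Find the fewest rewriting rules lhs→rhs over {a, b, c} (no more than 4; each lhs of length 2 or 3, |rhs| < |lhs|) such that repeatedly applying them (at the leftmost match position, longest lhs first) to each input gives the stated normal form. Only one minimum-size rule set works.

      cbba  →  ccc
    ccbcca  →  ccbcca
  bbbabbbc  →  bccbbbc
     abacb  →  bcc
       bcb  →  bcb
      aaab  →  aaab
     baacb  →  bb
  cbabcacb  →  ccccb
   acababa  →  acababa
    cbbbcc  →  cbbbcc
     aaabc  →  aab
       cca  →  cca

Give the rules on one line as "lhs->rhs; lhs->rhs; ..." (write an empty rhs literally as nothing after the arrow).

  | cbba => ccc
  | ccbcca
  | bbbabbbc => bccbbbc
  | abacb => abbc => bcc

abb->bc; abc->b; acb->bc; bba->cc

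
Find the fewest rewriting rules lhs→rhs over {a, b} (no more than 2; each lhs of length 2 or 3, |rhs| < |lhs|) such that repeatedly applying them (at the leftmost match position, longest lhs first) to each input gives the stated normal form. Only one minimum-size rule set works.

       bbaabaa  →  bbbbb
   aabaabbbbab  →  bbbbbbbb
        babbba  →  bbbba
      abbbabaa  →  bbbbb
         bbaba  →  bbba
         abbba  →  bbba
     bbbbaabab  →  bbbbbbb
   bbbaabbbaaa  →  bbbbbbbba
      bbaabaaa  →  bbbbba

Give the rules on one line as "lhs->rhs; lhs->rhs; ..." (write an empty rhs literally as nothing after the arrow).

  | bbaabaa => bbbbaa => bbbbb
  | aabaabbbbab => bbaabbbbab => bbbbbbbab => bbbbbbbb
  | babbba => bbbba
  | abbbabaa => bbbabaa => bbbbaa => bbbbb

aa->b; ab->b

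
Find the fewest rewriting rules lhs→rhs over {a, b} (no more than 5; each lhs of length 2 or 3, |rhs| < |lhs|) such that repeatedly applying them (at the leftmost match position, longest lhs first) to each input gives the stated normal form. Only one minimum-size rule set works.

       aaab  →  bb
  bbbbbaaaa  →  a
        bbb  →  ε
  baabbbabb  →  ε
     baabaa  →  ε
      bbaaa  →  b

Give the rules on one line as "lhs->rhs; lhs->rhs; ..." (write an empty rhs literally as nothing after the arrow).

  | aaab => bb
  | bbbbbaaaa => aabbaaaa => bbaaaa => baaaa => aaaa => ba => a
  | bbb => aa => ε
  | baabbbabb => aabbbabb => bbbabb => aaabb => bbb => aa => ε

aa->; aaa->b; ba->a; bbb->aa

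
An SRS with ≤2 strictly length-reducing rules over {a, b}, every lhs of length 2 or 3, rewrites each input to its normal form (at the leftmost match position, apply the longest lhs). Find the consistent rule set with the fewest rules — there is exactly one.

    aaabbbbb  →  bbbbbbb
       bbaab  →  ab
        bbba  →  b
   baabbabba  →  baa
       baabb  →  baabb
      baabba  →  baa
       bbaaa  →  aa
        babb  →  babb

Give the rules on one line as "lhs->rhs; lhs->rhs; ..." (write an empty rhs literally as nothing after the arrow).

  | aaabbbbb => bbbbbbb
  | bbaab => ab
  | bbba => b
  | baabbabba => baabba => baa

aaa->bb; bba->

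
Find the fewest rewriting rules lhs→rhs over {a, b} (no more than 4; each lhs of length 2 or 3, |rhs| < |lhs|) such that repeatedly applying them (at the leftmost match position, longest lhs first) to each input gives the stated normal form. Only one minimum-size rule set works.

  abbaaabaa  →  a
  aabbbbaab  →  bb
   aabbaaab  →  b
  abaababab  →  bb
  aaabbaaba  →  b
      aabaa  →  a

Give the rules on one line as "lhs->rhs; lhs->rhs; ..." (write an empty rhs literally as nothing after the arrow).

  | abbaaabaa => bbaaabaa => abaabaa => baabaa => abaa => baa => a
  | aabbbbaab => abbbbaab => bbbbaab => bbabab => abbab => bbab => abb => bb
  | aabbaaab => abbaaab => bbaaab => abaab => baab => ab => b
  | abaababab => baababab => ababab => babab => bbab => abb => bb

ab->b; baa->a; bba->ab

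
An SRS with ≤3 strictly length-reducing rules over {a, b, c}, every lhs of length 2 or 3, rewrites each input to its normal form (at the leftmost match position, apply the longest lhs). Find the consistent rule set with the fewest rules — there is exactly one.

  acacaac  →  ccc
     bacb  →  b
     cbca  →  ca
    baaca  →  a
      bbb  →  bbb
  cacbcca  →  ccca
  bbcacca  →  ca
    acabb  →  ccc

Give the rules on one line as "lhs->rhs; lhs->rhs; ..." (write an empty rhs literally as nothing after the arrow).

abb->cc; ac->c; bc->

  | acacaac => cacaac => ccaac => ccac => ccc
  | bacb => bcb => b
  | cbca => ca
  | baaca => baca => bca => a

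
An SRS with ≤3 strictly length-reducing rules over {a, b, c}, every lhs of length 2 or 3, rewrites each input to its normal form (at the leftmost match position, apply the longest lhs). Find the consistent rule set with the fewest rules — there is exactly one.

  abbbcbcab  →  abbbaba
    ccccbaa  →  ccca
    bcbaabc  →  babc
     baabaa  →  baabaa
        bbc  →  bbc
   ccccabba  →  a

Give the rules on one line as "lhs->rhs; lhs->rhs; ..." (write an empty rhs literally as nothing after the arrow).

cab->ba; cb->a; cba->cb

  | abbbcbcab => abbbacab => abbbaba
  | ccccbaa => ccccba => ccccb => ccca
  | bcbaabc => bcbabc => bcbbc => babc
  | baabaa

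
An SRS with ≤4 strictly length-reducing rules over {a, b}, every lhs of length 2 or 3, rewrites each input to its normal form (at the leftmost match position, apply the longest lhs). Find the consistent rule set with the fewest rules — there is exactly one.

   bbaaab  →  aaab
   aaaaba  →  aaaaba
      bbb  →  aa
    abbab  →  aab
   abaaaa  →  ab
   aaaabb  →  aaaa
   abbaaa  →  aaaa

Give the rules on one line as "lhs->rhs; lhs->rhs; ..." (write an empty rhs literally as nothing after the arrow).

baa->b; bb->; bbb->aa

  | bbaaab => aaab
  | aaaaba
  | bbb => aa
  | abbab => aab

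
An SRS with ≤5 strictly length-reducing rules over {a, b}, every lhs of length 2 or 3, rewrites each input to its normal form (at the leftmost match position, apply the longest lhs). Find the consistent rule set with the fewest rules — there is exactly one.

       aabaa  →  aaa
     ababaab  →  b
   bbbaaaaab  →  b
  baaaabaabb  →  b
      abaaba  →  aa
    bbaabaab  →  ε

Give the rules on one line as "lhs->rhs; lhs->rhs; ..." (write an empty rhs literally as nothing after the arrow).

ab->b; aba->a; baa->bb; bbb->

  | aabaa => aaa
  | ababaab => abaab => aab => ab => b
  | bbbaaaaab => aaaaab => aaaab => aaab => aab => ab => b
  | baaaabaabb => bbaabaabb => bbbbaabb => baabb => bbbb => b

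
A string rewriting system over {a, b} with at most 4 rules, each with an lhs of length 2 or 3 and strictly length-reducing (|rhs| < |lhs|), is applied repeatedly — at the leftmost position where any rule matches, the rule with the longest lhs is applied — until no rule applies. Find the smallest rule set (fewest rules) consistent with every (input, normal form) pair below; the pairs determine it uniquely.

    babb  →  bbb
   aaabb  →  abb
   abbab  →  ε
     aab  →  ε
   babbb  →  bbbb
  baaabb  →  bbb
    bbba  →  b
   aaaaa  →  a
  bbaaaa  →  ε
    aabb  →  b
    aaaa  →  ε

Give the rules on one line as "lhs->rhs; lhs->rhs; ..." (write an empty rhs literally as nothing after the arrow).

aa->; aab->; ba->b; bba->a

  | babb => bbb
  | aaabb => abb
  | abbab => aab => ε
  | aab => ε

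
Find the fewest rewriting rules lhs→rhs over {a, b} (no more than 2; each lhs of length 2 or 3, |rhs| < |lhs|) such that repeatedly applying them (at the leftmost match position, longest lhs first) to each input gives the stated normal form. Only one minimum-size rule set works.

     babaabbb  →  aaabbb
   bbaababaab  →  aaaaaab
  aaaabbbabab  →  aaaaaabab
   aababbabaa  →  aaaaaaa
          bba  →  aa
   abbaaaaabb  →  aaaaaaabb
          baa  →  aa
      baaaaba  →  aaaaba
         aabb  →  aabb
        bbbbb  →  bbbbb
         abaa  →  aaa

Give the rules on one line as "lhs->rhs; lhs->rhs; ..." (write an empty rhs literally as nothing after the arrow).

  | babaabbb => baaabbb => aaabbb
  | bbaababaab => aaababaab => aaabaaab => aaaaaab
  | aaaabbbabab => aaaabaabab => aaaaaabab
  | aababbabaa => aabaaabaa => aaaaabaa => aaaaaaa

baa->aa; bba->aa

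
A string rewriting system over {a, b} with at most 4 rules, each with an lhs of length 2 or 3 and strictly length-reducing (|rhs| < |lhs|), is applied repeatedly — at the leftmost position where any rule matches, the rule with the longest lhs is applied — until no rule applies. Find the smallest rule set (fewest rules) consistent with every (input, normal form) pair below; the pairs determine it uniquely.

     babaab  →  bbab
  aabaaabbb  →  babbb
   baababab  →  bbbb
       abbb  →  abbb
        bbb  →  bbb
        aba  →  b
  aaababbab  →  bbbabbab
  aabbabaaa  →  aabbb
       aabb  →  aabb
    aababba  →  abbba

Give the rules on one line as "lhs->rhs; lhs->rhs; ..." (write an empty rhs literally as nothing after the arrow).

aaa->bb; aba->b; baa->b

  | babaab => bbab
  | aabaaabbb => abaabbb => babbb
  | baababab => bbabab => bbbb
  | abbb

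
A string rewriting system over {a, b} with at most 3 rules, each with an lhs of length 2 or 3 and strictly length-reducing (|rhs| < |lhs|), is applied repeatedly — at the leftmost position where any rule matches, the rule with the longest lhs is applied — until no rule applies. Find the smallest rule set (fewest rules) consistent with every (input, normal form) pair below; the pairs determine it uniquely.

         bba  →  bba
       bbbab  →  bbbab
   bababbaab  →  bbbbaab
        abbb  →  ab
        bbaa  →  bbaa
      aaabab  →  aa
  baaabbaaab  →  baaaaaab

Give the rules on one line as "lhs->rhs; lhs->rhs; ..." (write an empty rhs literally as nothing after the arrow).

aba->b; abb->a

  | bba
  | bbbab
  | bababbaab => bbbbaab
  | abbb => ab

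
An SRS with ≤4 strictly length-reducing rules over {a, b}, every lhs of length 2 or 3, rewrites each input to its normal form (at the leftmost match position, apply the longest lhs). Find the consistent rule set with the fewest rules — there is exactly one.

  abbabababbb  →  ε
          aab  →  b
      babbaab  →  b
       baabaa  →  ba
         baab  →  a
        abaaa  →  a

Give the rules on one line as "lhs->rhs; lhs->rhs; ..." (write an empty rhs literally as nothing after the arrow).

aa->; ab->; bb->a; bba->b

  | abbabababbb => babababbb => bababbb => babbb => bbb => ab => ε
  | aab => b
  | babbaab => bbaab => bab => b
  | baabaa => bbaa => ba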